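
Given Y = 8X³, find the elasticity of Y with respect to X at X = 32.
Elasticity = 3

Elasticity = (dY/dX) · (X/Y)

dY/dX = 24·X²
At X = 32: dY/dX = 24576, Y = 262144

Elasticity = 24576 · (32 / 262144) = 3

Interpretation: for a small percentage change in X, the percentage change in Y is approximately 3.00 times as large.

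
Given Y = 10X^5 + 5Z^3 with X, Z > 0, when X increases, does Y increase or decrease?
Y increases

Taking the partial derivative:
∂Y/∂X = 50X^4

∂Y/∂X = 50X^4 > 0 (assuming positive values)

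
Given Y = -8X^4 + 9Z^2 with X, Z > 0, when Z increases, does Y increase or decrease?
Y increases

Taking the partial derivative:
∂Y/∂Z = 18Z

∂Y/∂Z = 18Z > 0 (assuming positive values)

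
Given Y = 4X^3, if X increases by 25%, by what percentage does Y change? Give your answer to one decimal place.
95.3%

For Y = 4X^3:
If X → X(1 + 0.25)
Then Y → Y · (1 + 0.25)^3
     ≈ Y · 1.9531

Percentage change = ((1 + 0.25)^3 − 1) × 100% ≈ 95.3%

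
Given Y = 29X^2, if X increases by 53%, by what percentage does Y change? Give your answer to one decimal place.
134.1%

For Y = 29X^2:
If X → X(1 + 0.53)
Then Y → Y · (1 + 0.53)^2
     = Y · 2.3409

Percentage change = ((1 + 0.53)^2 − 1) × 100% ≈ 134.1%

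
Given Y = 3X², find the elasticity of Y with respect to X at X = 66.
Elasticity = 2

Elasticity = (dY/dX) · (X/Y)

dY/dX = 6·X
At X = 66: dY/dX = 396, Y = 13068

Elasticity = 396 · (66 / 13068) = 2

Interpretation: for a small percentage change in X, the percentage change in Y is approximately 2.00 times as large.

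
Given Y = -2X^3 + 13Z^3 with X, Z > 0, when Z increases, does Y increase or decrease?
Y increases

Taking the partial derivative:
∂Y/∂Z = 39Z^2

∂Y/∂Z = 39Z^2 > 0 (assuming positive values)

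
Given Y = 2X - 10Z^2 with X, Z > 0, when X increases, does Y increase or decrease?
Y increases

Taking the partial derivative:
∂Y/∂X = 2

∂Y/∂X = 2 > 0 (assuming positive values)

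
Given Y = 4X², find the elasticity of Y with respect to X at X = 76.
Elasticity = 2

Elasticity = (dY/dX) · (X/Y)

dY/dX = 8·X
At X = 76: dY/dX = 608, Y = 23104

Elasticity = 608 · (76 / 23104) = 2

Interpretation: for a small percentage change in X, the percentage change in Y is approximately 2.00 times as large.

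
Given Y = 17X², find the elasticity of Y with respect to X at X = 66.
Elasticity = 2

Elasticity = (dY/dX) · (X/Y)

dY/dX = 34·X
At X = 66: dY/dX = 2244, Y = 74052

Elasticity = 2244 · (66 / 74052) = 2

Interpretation: for a small percentage change in X, the percentage change in Y is approximately 2.00 times as large.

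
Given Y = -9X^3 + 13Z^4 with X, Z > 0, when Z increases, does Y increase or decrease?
Y increases

Taking the partial derivative:
∂Y/∂Z = 52Z^3

∂Y/∂Z = 52Z^3 > 0 (assuming positive values)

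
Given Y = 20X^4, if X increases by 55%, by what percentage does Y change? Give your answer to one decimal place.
477.2%

For Y = 20X^4:
If X → X(1 + 0.55)
Then Y → Y · (1 + 0.55)^4
     ≈ Y · 5.7720

Percentage change = ((1 + 0.55)^4 − 1) × 100% ≈ 477.2%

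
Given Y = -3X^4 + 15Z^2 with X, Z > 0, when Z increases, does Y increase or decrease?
Y increases

Taking the partial derivative:
∂Y/∂Z = 30Z

∂Y/∂Z = 30Z > 0 (assuming positive values)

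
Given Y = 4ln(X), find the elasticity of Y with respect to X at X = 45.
Elasticity = 1/ln(45) ≈ 0.2627

Elasticity = (dY/dX) · (X/Y)

dY/dX = 4/X
At X = 45: dY/dX = 4/45, Y = 4·ln(45)

Elasticity = (4/45) · (45 / (4·ln(45))) = 1/ln(45) ≈ 0.2627

Interpretation: for a small percentage change in X, the percentage change in Y is approximately 0.26 times as large.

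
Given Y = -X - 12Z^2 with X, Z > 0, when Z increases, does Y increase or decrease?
Y decreases

Taking the partial derivative:
∂Y/∂Z = -24Z

∂Y/∂Z = -24Z < 0 (assuming positive values)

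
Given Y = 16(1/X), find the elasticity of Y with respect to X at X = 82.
Elasticity = -1

Elasticity = (dY/dX) · (X/Y)

dY/dX = -16/X²
At X = 82: dY/dX = -4/1681, Y = 8/41

Elasticity = (-4/1681) · (82 / (8/41)) = -1

Interpretation: for a small percentage change in X, the percentage change in Y is approximately -1.00 times as large.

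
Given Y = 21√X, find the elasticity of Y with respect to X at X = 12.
Elasticity = 1/2

Elasticity = (dY/dX) · (X/Y)

dY/dX = 21/(2·√X)
At X = 12: dY/dX = 7·√3/4, Y = 42·√3

Elasticity = (7·√3/4) · (12 / (42·√3)) = 1/2

Interpretation: for a small percentage change in X, the percentage change in Y is approximately 0.50 times as large.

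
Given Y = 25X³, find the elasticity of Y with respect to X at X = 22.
Elasticity = 3

Elasticity = (dY/dX) · (X/Y)

dY/dX = 75·X²
At X = 22: dY/dX = 36300, Y = 266200

Elasticity = 36300 · (22 / 266200) = 3

Interpretation: for a small percentage change in X, the percentage change in Y is approximately 3.00 times as large.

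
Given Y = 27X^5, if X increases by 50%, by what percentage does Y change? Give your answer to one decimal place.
659.4%

For Y = 27X^5:
If X → X(1 + 0.5)
Then Y → Y · (1 + 0.5)^5
     ≈ Y · 7.5938

Percentage change = ((1 + 0.5)^5 − 1) × 100% ≈ 659.4%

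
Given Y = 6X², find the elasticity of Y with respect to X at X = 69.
Elasticity = 2

Elasticity = (dY/dX) · (X/Y)

dY/dX = 12·X
At X = 69: dY/dX = 828, Y = 28566

Elasticity = 828 · (69 / 28566) = 2

Interpretation: for a small percentage change in X, the percentage change in Y is approximately 2.00 times as large.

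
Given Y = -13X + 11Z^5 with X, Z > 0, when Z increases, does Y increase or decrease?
Y increases

Taking the partial derivative:
∂Y/∂Z = 55Z^4

∂Y/∂Z = 55Z^4 > 0 (assuming positive values)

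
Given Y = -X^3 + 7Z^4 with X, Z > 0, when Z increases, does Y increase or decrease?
Y increases

Taking the partial derivative:
∂Y/∂Z = 28Z^3

∂Y/∂Z = 28Z^3 > 0 (assuming positive values)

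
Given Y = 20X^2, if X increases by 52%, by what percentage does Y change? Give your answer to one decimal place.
131.0%

For Y = 20X^2:
If X → X(1 + 0.52)
Then Y → Y · (1 + 0.52)^2
     = Y · 2.3104

Percentage change = ((1 + 0.52)^2 − 1) × 100% ≈ 131.0%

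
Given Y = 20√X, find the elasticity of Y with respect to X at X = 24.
Elasticity = 1/2

Elasticity = (dY/dX) · (X/Y)

dY/dX = 10/√X
At X = 24: dY/dX = 5·√6/6, Y = 40·√6

Elasticity = (5·√6/6) · (24 / (40·√6)) = 1/2

Interpretation: for a small percentage change in X, the percentage change in Y is approximately 0.50 times as large.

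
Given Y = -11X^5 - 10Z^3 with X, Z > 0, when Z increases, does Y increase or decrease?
Y decreases

Taking the partial derivative:
∂Y/∂Z = -30Z^2

∂Y/∂Z = -30Z^2 < 0 (assuming positive values)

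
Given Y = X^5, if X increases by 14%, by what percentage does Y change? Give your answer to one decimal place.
92.5%

For Y = X^5:
If X → X(1 + 0.14)
Then Y → Y · (1 + 0.14)^5
     ≈ Y · 1.9254

Percentage change = ((1 + 0.14)^5 − 1) × 100% ≈ 92.5%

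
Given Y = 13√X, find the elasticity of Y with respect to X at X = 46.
Elasticity = 1/2

Elasticity = (dY/dX) · (X/Y)

dY/dX = 13/(2·√X)
At X = 46: dY/dX = 13·√46/92, Y = 13·√46

Elasticity = (13·√46/92) · (46 / (13·√46)) = 1/2

Interpretation: for a small percentage change in X, the percentage change in Y is approximately 0.50 times as large.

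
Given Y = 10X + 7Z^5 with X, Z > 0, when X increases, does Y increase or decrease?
Y increases

Taking the partial derivative:
∂Y/∂X = 10

∂Y/∂X = 10 > 0 (assuming positive values)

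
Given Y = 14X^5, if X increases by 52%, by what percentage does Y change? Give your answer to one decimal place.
711.4%

For Y = 14X^5:
If X → X(1 + 0.52)
Then Y → Y · (1 + 0.52)^5
     ≈ Y · 8.1137

Percentage change = ((1 + 0.52)^5 − 1) × 100% ≈ 711.4%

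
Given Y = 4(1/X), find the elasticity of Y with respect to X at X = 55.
Elasticity = -1

Elasticity = (dY/dX) · (X/Y)

dY/dX = -4/X²
At X = 55: dY/dX = -4/3025, Y = 4/55

Elasticity = (-4/3025) · (55 / (4/55)) = -1

Interpretation: for a small percentage change in X, the percentage change in Y is approximately -1.00 times as large.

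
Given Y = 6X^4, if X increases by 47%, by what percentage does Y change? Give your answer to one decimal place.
366.9%

For Y = 6X^4:
If X → X(1 + 0.47)
Then Y → Y · (1 + 0.47)^4
     ≈ Y · 4.6695

Percentage change = ((1 + 0.47)^4 − 1) × 100% ≈ 366.9%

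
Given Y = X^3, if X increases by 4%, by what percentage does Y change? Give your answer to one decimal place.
12.5%

For Y = X^3:
If X → X(1 + 0.04)
Then Y → Y · (1 + 0.04)^3
     ≈ Y · 1.1249

Percentage change = ((1 + 0.04)^3 − 1) × 100% ≈ 12.5%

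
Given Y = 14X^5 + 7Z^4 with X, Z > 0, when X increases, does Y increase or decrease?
Y increases

Taking the partial derivative:
∂Y/∂X = 70X^4

∂Y/∂X = 70X^4 > 0 (assuming positive values)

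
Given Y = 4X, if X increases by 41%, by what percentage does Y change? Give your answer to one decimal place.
41.0%

For Y = 4X:
If X → X(1 + 0.41)
Then Y → Y · (1 + 0.41)^1
     = Y · 1.4100

Percentage change = ((1 + 0.41)^1 − 1) × 100% = 41.0%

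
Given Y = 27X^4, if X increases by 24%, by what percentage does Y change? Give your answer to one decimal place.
136.4%

For Y = 27X^4:
If X → X(1 + 0.24)
Then Y → Y · (1 + 0.24)^4
     ≈ Y · 2.3642

Percentage change = ((1 + 0.24)^4 − 1) × 100% ≈ 136.4%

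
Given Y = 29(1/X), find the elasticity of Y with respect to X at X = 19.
Elasticity = -1

Elasticity = (dY/dX) · (X/Y)

dY/dX = -29/X²
At X = 19: dY/dX = -29/361, Y = 29/19

Elasticity = (-29/361) · (19 / (29/19)) = -1

Interpretation: for a small percentage change in X, the percentage change in Y is approximately -1.00 times as large.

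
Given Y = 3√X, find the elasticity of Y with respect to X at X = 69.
Elasticity = 1/2

Elasticity = (dY/dX) · (X/Y)

dY/dX = 3/(2·√X)
At X = 69: dY/dX = √69/46, Y = 3·√69

Elasticity = (√69/46) · (69 / (3·√69)) = 1/2

Interpretation: for a small percentage change in X, the percentage change in Y is approximately 0.50 times as large.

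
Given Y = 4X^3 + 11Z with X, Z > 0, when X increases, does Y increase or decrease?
Y increases

Taking the partial derivative:
∂Y/∂X = 12X^2

∂Y/∂X = 12X^2 > 0 (assuming positive values)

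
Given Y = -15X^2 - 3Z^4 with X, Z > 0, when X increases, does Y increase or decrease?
Y decreases

Taking the partial derivative:
∂Y/∂X = -30X

∂Y/∂X = -30X < 0 (assuming positive values)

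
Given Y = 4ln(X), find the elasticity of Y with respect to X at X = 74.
Elasticity = 1/ln(74) ≈ 0.2323

Elasticity = (dY/dX) · (X/Y)

dY/dX = 4/X
At X = 74: dY/dX = 2/37, Y = 4·ln(74)

Elasticity = (2/37) · (74 / (4·ln(74))) = 1/ln(74) ≈ 0.2323

Interpretation: for a small percentage change in X, the percentage change in Y is approximately 0.23 times as large.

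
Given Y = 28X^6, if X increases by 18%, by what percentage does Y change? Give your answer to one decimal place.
170.0%

For Y = 28X^6:
If X → X(1 + 0.18)
Then Y → Y · (1 + 0.18)^6
     ≈ Y · 2.6996

Percentage change = ((1 + 0.18)^6 − 1) × 100% ≈ 170.0%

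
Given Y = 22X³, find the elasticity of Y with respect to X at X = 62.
Elasticity = 3

Elasticity = (dY/dX) · (X/Y)

dY/dX = 66·X²
At X = 62: dY/dX = 253704, Y = 5243216

Elasticity = 253704 · (62 / 5243216) = 3

Interpretation: for a small percentage change in X, the percentage change in Y is approximately 3.00 times as large.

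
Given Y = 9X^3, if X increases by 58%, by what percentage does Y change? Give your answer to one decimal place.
294.4%

For Y = 9X^3:
If X → X(1 + 0.58)
Then Y → Y · (1 + 0.58)^3
     ≈ Y · 3.9443

Percentage change = ((1 + 0.58)^3 − 1) × 100% ≈ 294.4%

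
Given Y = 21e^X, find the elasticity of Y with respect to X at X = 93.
Elasticity = 93

Elasticity = (dY/dX) · (X/Y)

dY/dX = 21·e^X
At X = 93: dY/dX = 21·e^93, Y = 21·e^93

Elasticity = (21·e^93) · (93 / (21·e^93)) = 93

Interpretation: for a small percentage change in X, the percentage change in Y is approximately 93.00 times as large.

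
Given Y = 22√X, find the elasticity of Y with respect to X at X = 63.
Elasticity = 1/2

Elasticity = (dY/dX) · (X/Y)

dY/dX = 11/√X
At X = 63: dY/dX = 11·√7/21, Y = 66·√7

Elasticity = (11·√7/21) · (63 / (66·√7)) = 1/2

Interpretation: for a small percentage change in X, the percentage change in Y is approximately 0.50 times as large.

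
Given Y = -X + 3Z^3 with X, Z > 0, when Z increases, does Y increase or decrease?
Y increases

Taking the partial derivative:
∂Y/∂Z = 9Z^2

∂Y/∂Z = 9Z^2 > 0 (assuming positive values)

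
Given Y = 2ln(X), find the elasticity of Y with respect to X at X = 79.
Elasticity = 1/ln(79) ≈ 0.2289

Elasticity = (dY/dX) · (X/Y)

dY/dX = 2/X
At X = 79: dY/dX = 2/79, Y = 2·ln(79)

Elasticity = (2/79) · (79 / (2·ln(79))) = 1/ln(79) ≈ 0.2289

Interpretation: for a small percentage change in X, the percentage change in Y is approximately 0.23 times as large.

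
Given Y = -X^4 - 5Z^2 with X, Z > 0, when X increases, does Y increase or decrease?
Y decreases

Taking the partial derivative:
∂Y/∂X = -4X^3

∂Y/∂X = -4X^3 < 0 (assuming positive values)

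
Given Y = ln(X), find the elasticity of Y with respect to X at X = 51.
Elasticity = 1/ln(51) ≈ 0.2543

Elasticity = (dY/dX) · (X/Y)

dY/dX = 1/X
At X = 51: dY/dX = 1/51, Y = ln(51)

Elasticity = (1/51) · (51 / (ln(51))) = 1/ln(51) ≈ 0.2543

Interpretation: for a small percentage change in X, the percentage change in Y is approximately 0.25 times as large.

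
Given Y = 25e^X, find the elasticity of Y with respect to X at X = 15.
Elasticity = 15

Elasticity = (dY/dX) · (X/Y)

dY/dX = 25·e^X
At X = 15: dY/dX = 25·e^15, Y = 25·e^15

Elasticity = (25·e^15) · (15 / (25·e^15)) = 15

Interpretation: for a small percentage change in X, the percentage change in Y is approximately 15.00 times as large.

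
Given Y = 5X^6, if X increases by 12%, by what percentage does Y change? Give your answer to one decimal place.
97.4%

For Y = 5X^6:
If X → X(1 + 0.12)
Then Y → Y · (1 + 0.12)^6
     ≈ Y · 1.9738

Percentage change = ((1 + 0.12)^6 − 1) × 100% ≈ 97.4%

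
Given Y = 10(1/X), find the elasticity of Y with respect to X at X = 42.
Elasticity = -1

Elasticity = (dY/dX) · (X/Y)

dY/dX = -10/X²
At X = 42: dY/dX = -5/882, Y = 5/21

Elasticity = (-5/882) · (42 / (5/21)) = -1

Interpretation: for a small percentage change in X, the percentage change in Y is approximately -1.00 times as large.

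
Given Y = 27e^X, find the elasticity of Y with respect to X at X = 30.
Elasticity = 30

Elasticity = (dY/dX) · (X/Y)

dY/dX = 27·e^X
At X = 30: dY/dX = 27·e^30, Y = 27·e^30

Elasticity = (27·e^30) · (30 / (27·e^30)) = 30

Interpretation: for a small percentage change in X, the percentage change in Y is approximately 30.00 times as large.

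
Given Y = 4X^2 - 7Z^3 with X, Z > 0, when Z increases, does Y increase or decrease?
Y decreases

Taking the partial derivative:
∂Y/∂Z = -21Z^2

∂Y/∂Z = -21Z^2 < 0 (assuming positive values)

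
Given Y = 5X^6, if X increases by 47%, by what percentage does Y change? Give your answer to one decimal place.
909.0%

For Y = 5X^6:
If X → X(1 + 0.47)
Then Y → Y · (1 + 0.47)^6
     ≈ Y · 10.0903

Percentage change = ((1 + 0.47)^6 − 1) × 100% ≈ 909.0%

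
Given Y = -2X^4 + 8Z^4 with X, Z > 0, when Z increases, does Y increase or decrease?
Y increases

Taking the partial derivative:
∂Y/∂Z = 32Z^3

∂Y/∂Z = 32Z^3 > 0 (assuming positive values)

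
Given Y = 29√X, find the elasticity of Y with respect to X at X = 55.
Elasticity = 1/2

Elasticity = (dY/dX) · (X/Y)

dY/dX = 29/(2·√X)
At X = 55: dY/dX = 29·√55/110, Y = 29·√55

Elasticity = (29·√55/110) · (55 / (29·√55)) = 1/2

Interpretation: for a small percentage change in X, the percentage change in Y is approximately 0.50 times as large.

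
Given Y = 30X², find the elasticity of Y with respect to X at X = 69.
Elasticity = 2

Elasticity = (dY/dX) · (X/Y)

dY/dX = 60·X
At X = 69: dY/dX = 4140, Y = 142830

Elasticity = 4140 · (69 / 142830) = 2

Interpretation: for a small percentage change in X, the percentage change in Y is approximately 2.00 times as large.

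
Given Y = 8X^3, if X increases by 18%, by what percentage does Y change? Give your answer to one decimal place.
64.3%

For Y = 8X^3:
If X → X(1 + 0.18)
Then Y → Y · (1 + 0.18)^3
     ≈ Y · 1.6430

Percentage change = ((1 + 0.18)^3 − 1) × 100% ≈ 64.3%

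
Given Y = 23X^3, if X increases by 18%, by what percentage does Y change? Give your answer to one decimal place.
64.3%

For Y = 23X^3:
If X → X(1 + 0.18)
Then Y → Y · (1 + 0.18)^3
     ≈ Y · 1.6430

Percentage change = ((1 + 0.18)^3 − 1) × 100% ≈ 64.3%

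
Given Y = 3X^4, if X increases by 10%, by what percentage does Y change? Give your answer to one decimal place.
46.4%

For Y = 3X^4:
If X → X(1 + 0.1)
Then Y → Y · (1 + 0.1)^4
     = Y · 1.4641

Percentage change = ((1 + 0.1)^4 − 1) × 100% ≈ 46.4%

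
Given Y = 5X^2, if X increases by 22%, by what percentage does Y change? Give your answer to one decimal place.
48.8%

For Y = 5X^2:
If X → X(1 + 0.22)
Then Y → Y · (1 + 0.22)^2
     = Y · 1.4884

Percentage change = ((1 + 0.22)^2 − 1) × 100% ≈ 48.8%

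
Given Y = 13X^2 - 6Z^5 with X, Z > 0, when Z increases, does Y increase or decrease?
Y decreases

Taking the partial derivative:
∂Y/∂Z = -30Z^4

∂Y/∂Z = -30Z^4 < 0 (assuming positive values)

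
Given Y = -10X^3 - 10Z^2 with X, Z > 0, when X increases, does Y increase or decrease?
Y decreases

Taking the partial derivative:
∂Y/∂X = -30X^2

∂Y/∂X = -30X^2 < 0 (assuming positive values)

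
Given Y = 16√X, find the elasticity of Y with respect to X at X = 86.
Elasticity = 1/2

Elasticity = (dY/dX) · (X/Y)

dY/dX = 8/√X
At X = 86: dY/dX = 4·√86/43, Y = 16·√86

Elasticity = (4·√86/43) · (86 / (16·√86)) = 1/2

Interpretation: for a small percentage change in X, the percentage change in Y is approximately 0.50 times as large.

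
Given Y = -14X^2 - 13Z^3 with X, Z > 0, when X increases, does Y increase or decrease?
Y decreases

Taking the partial derivative:
∂Y/∂X = -28X

∂Y/∂X = -28X < 0 (assuming positive values)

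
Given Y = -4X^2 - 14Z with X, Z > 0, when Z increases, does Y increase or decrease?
Y decreases

Taking the partial derivative:
∂Y/∂Z = -14

∂Y/∂Z = -14 < 0 (assuming positive values)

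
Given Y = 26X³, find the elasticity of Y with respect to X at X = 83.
Elasticity = 3

Elasticity = (dY/dX) · (X/Y)

dY/dX = 78·X²
At X = 83: dY/dX = 537342, Y = 14866462

Elasticity = 537342 · (83 / 14866462) = 3

Interpretation: for a small percentage change in X, the percentage change in Y is approximately 3.00 times as large.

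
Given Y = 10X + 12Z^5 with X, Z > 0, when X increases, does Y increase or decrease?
Y increases

Taking the partial derivative:
∂Y/∂X = 10

∂Y/∂X = 10 > 0 (assuming positive values)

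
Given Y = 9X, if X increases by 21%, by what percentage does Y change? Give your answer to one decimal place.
21.0%

For Y = 9X:
If X → X(1 + 0.21)
Then Y → Y · (1 + 0.21)^1
     = Y · 1.2100

Percentage change = ((1 + 0.21)^1 − 1) × 100% = 21.0%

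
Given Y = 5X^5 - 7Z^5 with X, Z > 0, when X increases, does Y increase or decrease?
Y increases

Taking the partial derivative:
∂Y/∂X = 25X^4

∂Y/∂X = 25X^4 > 0 (assuming positive values)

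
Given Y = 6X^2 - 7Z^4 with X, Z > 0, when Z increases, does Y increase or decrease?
Y decreases

Taking the partial derivative:
∂Y/∂Z = -28Z^3

∂Y/∂Z = -28Z^3 < 0 (assuming positive values)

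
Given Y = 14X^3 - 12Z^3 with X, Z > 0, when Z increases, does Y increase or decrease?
Y decreases

Taking the partial derivative:
∂Y/∂Z = -36Z^2

∂Y/∂Z = -36Z^2 < 0 (assuming positive values)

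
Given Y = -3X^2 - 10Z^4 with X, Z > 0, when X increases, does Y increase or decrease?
Y decreases

Taking the partial derivative:
∂Y/∂X = -6X

∂Y/∂X = -6X < 0 (assuming positive values)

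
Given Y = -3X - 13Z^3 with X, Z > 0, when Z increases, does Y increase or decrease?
Y decreases

Taking the partial derivative:
∂Y/∂Z = -39Z^2

∂Y/∂Z = -39Z^2 < 0 (assuming positive values)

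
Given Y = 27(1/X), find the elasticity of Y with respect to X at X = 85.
Elasticity = -1

Elasticity = (dY/dX) · (X/Y)

dY/dX = -27/X²
At X = 85: dY/dX = -27/7225, Y = 27/85

Elasticity = (-27/7225) · (85 / (27/85)) = -1

Interpretation: for a small percentage change in X, the percentage change in Y is approximately -1.00 times as large.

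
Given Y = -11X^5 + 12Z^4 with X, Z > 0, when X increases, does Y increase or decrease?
Y decreases

Taking the partial derivative:
∂Y/∂X = -55X^4

∂Y/∂X = -55X^4 < 0 (assuming positive values)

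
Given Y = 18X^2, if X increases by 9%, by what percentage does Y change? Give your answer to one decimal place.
18.8%

For Y = 18X^2:
If X → X(1 + 0.09)
Then Y → Y · (1 + 0.09)^2
     = Y · 1.1881

Percentage change = ((1 + 0.09)^2 − 1) × 100% ≈ 18.8%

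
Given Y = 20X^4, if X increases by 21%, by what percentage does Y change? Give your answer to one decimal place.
114.4%

For Y = 20X^4:
If X → X(1 + 0.21)
Then Y → Y · (1 + 0.21)^4
     ≈ Y · 2.1436

Percentage change = ((1 + 0.21)^4 − 1) × 100% ≈ 114.4%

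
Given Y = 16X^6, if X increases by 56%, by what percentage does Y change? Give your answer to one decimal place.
1341.3%

For Y = 16X^6:
If X → X(1 + 0.56)
Then Y → Y · (1 + 0.56)^6
     ≈ Y · 14.4128

Percentage change = ((1 + 0.56)^6 − 1) × 100% ≈ 1341.3%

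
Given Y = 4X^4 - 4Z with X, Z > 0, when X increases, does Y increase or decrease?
Y increases

Taking the partial derivative:
∂Y/∂X = 16X^3

∂Y/∂X = 16X^3 > 0 (assuming positive values)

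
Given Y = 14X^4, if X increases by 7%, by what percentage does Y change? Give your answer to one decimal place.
31.1%

For Y = 14X^4:
If X → X(1 + 0.07)
Then Y → Y · (1 + 0.07)^4
     ≈ Y · 1.3108

Percentage change = ((1 + 0.07)^4 − 1) × 100% ≈ 31.1%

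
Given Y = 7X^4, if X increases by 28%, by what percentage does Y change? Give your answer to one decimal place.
168.4%

For Y = 7X^4:
If X → X(1 + 0.28)
Then Y → Y · (1 + 0.28)^4
     ≈ Y · 2.6844

Percentage change = ((1 + 0.28)^4 − 1) × 100% ≈ 168.4%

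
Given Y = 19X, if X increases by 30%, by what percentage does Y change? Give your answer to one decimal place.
30.0%

For Y = 19X:
If X → X(1 + 0.3)
Then Y → Y · (1 + 0.3)^1
     = Y · 1.3000

Percentage change = ((1 + 0.3)^1 − 1) × 100% = 30.0%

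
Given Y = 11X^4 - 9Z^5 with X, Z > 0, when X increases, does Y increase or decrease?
Y increases

Taking the partial derivative:
∂Y/∂X = 44X^3

∂Y/∂X = 44X^3 > 0 (assuming positive values)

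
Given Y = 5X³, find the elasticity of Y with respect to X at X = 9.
Elasticity = 3

Elasticity = (dY/dX) · (X/Y)

dY/dX = 15·X²
At X = 9: dY/dX = 1215, Y = 3645

Elasticity = 1215 · (9 / 3645) = 3

Interpretation: for a small percentage change in X, the percentage change in Y is approximately 3.00 times as large.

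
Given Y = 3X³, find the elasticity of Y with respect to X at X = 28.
Elasticity = 3

Elasticity = (dY/dX) · (X/Y)

dY/dX = 9·X²
At X = 28: dY/dX = 7056, Y = 65856

Elasticity = 7056 · (28 / 65856) = 3

Interpretation: for a small percentage change in X, the percentage change in Y is approximately 3.00 times as large.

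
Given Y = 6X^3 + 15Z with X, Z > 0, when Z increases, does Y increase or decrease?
Y increases

Taking the partial derivative:
∂Y/∂Z = 15

∂Y/∂Z = 15 > 0 (assuming positive values)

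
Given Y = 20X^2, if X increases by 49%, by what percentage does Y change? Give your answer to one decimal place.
122.0%

For Y = 20X^2:
If X → X(1 + 0.49)
Then Y → Y · (1 + 0.49)^2
     = Y · 2.2201

Percentage change = ((1 + 0.49)^2 − 1) × 100% ≈ 122.0%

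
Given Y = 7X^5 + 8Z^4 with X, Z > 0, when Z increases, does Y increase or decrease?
Y increases

Taking the partial derivative:
∂Y/∂Z = 32Z^3

∂Y/∂Z = 32Z^3 > 0 (assuming positive values)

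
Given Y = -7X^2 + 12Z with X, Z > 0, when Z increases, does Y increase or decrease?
Y increases

Taking the partial derivative:
∂Y/∂Z = 12

∂Y/∂Z = 12 > 0 (assuming positive values)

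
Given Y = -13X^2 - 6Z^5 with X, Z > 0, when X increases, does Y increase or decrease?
Y decreases

Taking the partial derivative:
∂Y/∂X = -26X

∂Y/∂X = -26X < 0 (assuming positive values)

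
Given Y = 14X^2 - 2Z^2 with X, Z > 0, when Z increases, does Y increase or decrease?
Y decreases

Taking the partial derivative:
∂Y/∂Z = -4Z

∂Y/∂Z = -4Z < 0 (assuming positive values)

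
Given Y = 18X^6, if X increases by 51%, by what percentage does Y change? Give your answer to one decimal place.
1085.4%

For Y = 18X^6:
If X → X(1 + 0.51)
Then Y → Y · (1 + 0.51)^6
     ≈ Y · 11.8539

Percentage change = ((1 + 0.51)^6 − 1) × 100% ≈ 1085.4%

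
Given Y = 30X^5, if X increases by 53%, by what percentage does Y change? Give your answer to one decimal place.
738.4%

For Y = 30X^5:
If X → X(1 + 0.53)
Then Y → Y · (1 + 0.53)^5
     ≈ Y · 8.3841

Percentage change = ((1 + 0.53)^5 − 1) × 100% ≈ 738.4%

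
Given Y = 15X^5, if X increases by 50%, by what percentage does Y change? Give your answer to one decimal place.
659.4%

For Y = 15X^5:
If X → X(1 + 0.5)
Then Y → Y · (1 + 0.5)^5
     ≈ Y · 7.5938

Percentage change = ((1 + 0.5)^5 − 1) × 100% ≈ 659.4%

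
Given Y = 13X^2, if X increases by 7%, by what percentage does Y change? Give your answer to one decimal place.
14.5%

For Y = 13X^2:
If X → X(1 + 0.07)
Then Y → Y · (1 + 0.07)^2
     = Y · 1.1449

Percentage change = ((1 + 0.07)^2 − 1) × 100% ≈ 14.5%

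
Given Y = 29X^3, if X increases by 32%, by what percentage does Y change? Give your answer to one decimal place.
130.0%

For Y = 29X^3:
If X → X(1 + 0.32)
Then Y → Y · (1 + 0.32)^3
     ≈ Y · 2.3000

Percentage change = ((1 + 0.32)^3 − 1) × 100% ≈ 130.0%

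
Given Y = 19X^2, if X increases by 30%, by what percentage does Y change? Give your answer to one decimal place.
69.0%

For Y = 19X^2:
If X → X(1 + 0.3)
Then Y → Y · (1 + 0.3)^2
     = Y · 1.6900

Percentage change = ((1 + 0.3)^2 − 1) × 100% = 69.0%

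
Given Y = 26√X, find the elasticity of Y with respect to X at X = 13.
Elasticity = 1/2

Elasticity = (dY/dX) · (X/Y)

dY/dX = 13/√X
At X = 13: dY/dX = √13, Y = 26·√13

Elasticity = (√13) · (13 / (26·√13)) = 1/2

Interpretation: for a small percentage change in X, the percentage change in Y is approximately 0.50 times as large.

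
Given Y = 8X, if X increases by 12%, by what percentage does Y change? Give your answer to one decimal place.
12.0%

For Y = 8X:
If X → X(1 + 0.12)
Then Y → Y · (1 + 0.12)^1
     = Y · 1.1200

Percentage change = ((1 + 0.12)^1 − 1) × 100% = 12.0%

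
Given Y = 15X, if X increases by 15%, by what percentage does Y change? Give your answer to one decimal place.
15.0%

For Y = 15X:
If X → X(1 + 0.15)
Then Y → Y · (1 + 0.15)^1
     = Y · 1.1500

Percentage change = ((1 + 0.15)^1 − 1) × 100% = 15.0%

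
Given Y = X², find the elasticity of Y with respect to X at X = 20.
Elasticity = 2

Elasticity = (dY/dX) · (X/Y)

dY/dX = 2·X
At X = 20: dY/dX = 40, Y = 400

Elasticity = 40 · (20 / 400) = 2

Interpretation: for a small percentage change in X, the percentage change in Y is approximately 2.00 times as large.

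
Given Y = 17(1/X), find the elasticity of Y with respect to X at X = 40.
Elasticity = -1

Elasticity = (dY/dX) · (X/Y)

dY/dX = -17/X²
At X = 40: dY/dX = -17/1600, Y = 17/40

Elasticity = (-17/1600) · (40 / (17/40)) = -1

Interpretation: for a small percentage change in X, the percentage change in Y is approximately -1.00 times as large.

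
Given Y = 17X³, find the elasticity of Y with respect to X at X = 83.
Elasticity = 3

Elasticity = (dY/dX) · (X/Y)

dY/dX = 51·X²
At X = 83: dY/dX = 351339, Y = 9720379

Elasticity = 351339 · (83 / 9720379) = 3

Interpretation: for a small percentage change in X, the percentage change in Y is approximately 3.00 times as large.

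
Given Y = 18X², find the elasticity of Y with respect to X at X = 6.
Elasticity = 2

Elasticity = (dY/dX) · (X/Y)

dY/dX = 36·X
At X = 6: dY/dX = 216, Y = 648

Elasticity = 216 · (6 / 648) = 2

Interpretation: for a small percentage change in X, the percentage change in Y is approximately 2.00 times as large.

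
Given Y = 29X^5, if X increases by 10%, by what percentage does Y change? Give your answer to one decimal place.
61.1%

For Y = 29X^5:
If X → X(1 + 0.1)
Then Y → Y · (1 + 0.1)^5
     ≈ Y · 1.6105

Percentage change = ((1 + 0.1)^5 − 1) × 100% ≈ 61.1%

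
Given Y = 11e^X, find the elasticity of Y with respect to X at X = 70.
Elasticity = 70

Elasticity = (dY/dX) · (X/Y)

dY/dX = 11·e^X
At X = 70: dY/dX = 11·e^70, Y = 11·e^70

Elasticity = (11·e^70) · (70 / (11·e^70)) = 70

Interpretation: for a small percentage change in X, the percentage change in Y is approximately 70.00 times as large.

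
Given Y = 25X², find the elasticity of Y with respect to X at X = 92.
Elasticity = 2

Elasticity = (dY/dX) · (X/Y)

dY/dX = 50·X
At X = 92: dY/dX = 4600, Y = 211600

Elasticity = 4600 · (92 / 211600) = 2

Interpretation: for a small percentage change in X, the percentage change in Y is approximately 2.00 times as large.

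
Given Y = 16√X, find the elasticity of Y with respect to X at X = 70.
Elasticity = 1/2

Elasticity = (dY/dX) · (X/Y)

dY/dX = 8/√X
At X = 70: dY/dX = 4·√70/35, Y = 16·√70

Elasticity = (4·√70/35) · (70 / (16·√70)) = 1/2

Interpretation: for a small percentage change in X, the percentage change in Y is approximately 0.50 times as large.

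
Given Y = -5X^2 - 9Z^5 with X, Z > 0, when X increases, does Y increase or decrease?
Y decreases

Taking the partial derivative:
∂Y/∂X = -10X

∂Y/∂X = -10X < 0 (assuming positive values)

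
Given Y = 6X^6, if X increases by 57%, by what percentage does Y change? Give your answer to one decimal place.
1397.6%

For Y = 6X^6:
If X → X(1 + 0.57)
Then Y → Y · (1 + 0.57)^6
     ≈ Y · 14.9761

Percentage change = ((1 + 0.57)^6 − 1) × 100% ≈ 1397.6%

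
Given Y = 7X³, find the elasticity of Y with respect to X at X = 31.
Elasticity = 3

Elasticity = (dY/dX) · (X/Y)

dY/dX = 21·X²
At X = 31: dY/dX = 20181, Y = 208537

Elasticity = 20181 · (31 / 208537) = 3

Interpretation: for a small percentage change in X, the percentage change in Y is approximately 3.00 times as large.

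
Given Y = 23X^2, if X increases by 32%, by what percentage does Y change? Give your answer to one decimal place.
74.2%

For Y = 23X^2:
If X → X(1 + 0.32)
Then Y → Y · (1 + 0.32)^2
     = Y · 1.7424

Percentage change = ((1 + 0.32)^2 − 1) × 100% ≈ 74.2%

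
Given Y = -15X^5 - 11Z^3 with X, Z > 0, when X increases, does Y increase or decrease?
Y decreases

Taking the partial derivative:
∂Y/∂X = -75X^4

∂Y/∂X = -75X^4 < 0 (assuming positive values)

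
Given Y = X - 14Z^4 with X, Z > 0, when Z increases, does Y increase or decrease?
Y decreases

Taking the partial derivative:
∂Y/∂Z = -56Z^3

∂Y/∂Z = -56Z^3 < 0 (assuming positive values)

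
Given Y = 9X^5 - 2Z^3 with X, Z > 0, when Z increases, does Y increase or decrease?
Y decreases

Taking the partial derivative:
∂Y/∂Z = -6Z^2

∂Y/∂Z = -6Z^2 < 0 (assuming positive values)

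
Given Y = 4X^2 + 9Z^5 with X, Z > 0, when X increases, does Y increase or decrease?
Y increases

Taking the partial derivative:
∂Y/∂X = 8X

∂Y/∂X = 8X > 0 (assuming positive values)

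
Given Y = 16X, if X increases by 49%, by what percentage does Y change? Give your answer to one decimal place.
49.0%

For Y = 16X:
If X → X(1 + 0.49)
Then Y → Y · (1 + 0.49)^1
     = Y · 1.4900

Percentage change = ((1 + 0.49)^1 − 1) × 100% = 49.0%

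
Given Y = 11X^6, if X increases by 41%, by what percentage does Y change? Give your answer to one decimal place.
685.8%

For Y = 11X^6:
If X → X(1 + 0.41)
Then Y → Y · (1 + 0.41)^6
     ≈ Y · 7.8580

Percentage change = ((1 + 0.41)^6 − 1) × 100% ≈ 685.8%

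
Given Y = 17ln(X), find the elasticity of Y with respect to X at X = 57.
Elasticity = 1/ln(57) ≈ 0.2473

Elasticity = (dY/dX) · (X/Y)

dY/dX = 17/X
At X = 57: dY/dX = 17/57, Y = 17·ln(57)

Elasticity = (17/57) · (57 / (17·ln(57))) = 1/ln(57) ≈ 0.2473

Interpretation: for a small percentage change in X, the percentage change in Y is approximately 0.25 times as large.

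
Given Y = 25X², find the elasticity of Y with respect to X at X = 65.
Elasticity = 2

Elasticity = (dY/dX) · (X/Y)

dY/dX = 50·X
At X = 65: dY/dX = 3250, Y = 105625

Elasticity = 3250 · (65 / 105625) = 2

Interpretation: for a small percentage change in X, the percentage change in Y is approximately 2.00 times as large.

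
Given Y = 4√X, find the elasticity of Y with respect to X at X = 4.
Elasticity = 1/2

Elasticity = (dY/dX) · (X/Y)

dY/dX = 2/√X
At X = 4: dY/dX = 1, Y = 8

Elasticity = 1 · (4 / 8) = 1/2

Interpretation: for a small percentage change in X, the percentage change in Y is approximately 0.50 times as large.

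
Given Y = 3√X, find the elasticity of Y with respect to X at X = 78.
Elasticity = 1/2

Elasticity = (dY/dX) · (X/Y)

dY/dX = 3/(2·√X)
At X = 78: dY/dX = √78/52, Y = 3·√78

Elasticity = (√78/52) · (78 / (3·√78)) = 1/2

Interpretation: for a small percentage change in X, the percentage change in Y is approximately 0.50 times as large.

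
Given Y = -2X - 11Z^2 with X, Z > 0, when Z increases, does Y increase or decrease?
Y decreases

Taking the partial derivative:
∂Y/∂Z = -22Z

∂Y/∂Z = -22Z < 0 (assuming positive values)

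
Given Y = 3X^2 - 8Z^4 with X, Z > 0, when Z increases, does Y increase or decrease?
Y decreases

Taking the partial derivative:
∂Y/∂Z = -32Z^3

∂Y/∂Z = -32Z^3 < 0 (assuming positive values)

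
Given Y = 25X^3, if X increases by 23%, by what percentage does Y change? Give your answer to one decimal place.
86.1%

For Y = 25X^3:
If X → X(1 + 0.23)
Then Y → Y · (1 + 0.23)^3
     ≈ Y · 1.8609

Percentage change = ((1 + 0.23)^3 − 1) × 100% ≈ 86.1%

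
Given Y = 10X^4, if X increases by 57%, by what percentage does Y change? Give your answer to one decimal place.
507.6%

For Y = 10X^4:
If X → X(1 + 0.57)
Then Y → Y · (1 + 0.57)^4
     ≈ Y · 6.0757

Percentage change = ((1 + 0.57)^4 − 1) × 100% ≈ 507.6%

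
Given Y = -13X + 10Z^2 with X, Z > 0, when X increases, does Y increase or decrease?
Y decreases

Taking the partial derivative:
∂Y/∂X = -13

∂Y/∂X = -13 < 0 (assuming positive values)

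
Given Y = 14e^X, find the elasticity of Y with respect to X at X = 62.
Elasticity = 62

Elasticity = (dY/dX) · (X/Y)

dY/dX = 14·e^X
At X = 62: dY/dX = 14·e^62, Y = 14·e^62

Elasticity = (14·e^62) · (62 / (14·e^62)) = 62

Interpretation: for a small percentage change in X, the percentage change in Y is approximately 62.00 times as large.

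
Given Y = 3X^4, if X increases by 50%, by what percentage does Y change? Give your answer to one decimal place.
406.3%

For Y = 3X^4:
If X → X(1 + 0.5)
Then Y → Y · (1 + 0.5)^4
     = Y · 5.0625

Percentage change = ((1 + 0.5)^4 − 1) × 100% ≈ 406.3%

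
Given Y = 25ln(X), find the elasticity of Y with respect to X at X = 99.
Elasticity = 1/ln(99) ≈ 0.2176

Elasticity = (dY/dX) · (X/Y)

dY/dX = 25/X
At X = 99: dY/dX = 25/99, Y = 25·ln(99)

Elasticity = (25/99) · (99 / (25·ln(99))) = 1/ln(99) ≈ 0.2176

Interpretation: for a small percentage change in X, the percentage change in Y is approximately 0.22 times as large.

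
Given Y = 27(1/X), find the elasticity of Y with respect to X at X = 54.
Elasticity = -1

Elasticity = (dY/dX) · (X/Y)

dY/dX = -27/X²
At X = 54: dY/dX = -1/108, Y = 1/2

Elasticity = (-1/108) · (54 / (1/2)) = -1

Interpretation: for a small percentage change in X, the percentage change in Y is approximately -1.00 times as large.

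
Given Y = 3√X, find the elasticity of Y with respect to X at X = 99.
Elasticity = 1/2

Elasticity = (dY/dX) · (X/Y)

dY/dX = 3/(2·√X)
At X = 99: dY/dX = √11/22, Y = 9·√11

Elasticity = (√11/22) · (99 / (9·√11)) = 1/2

Interpretation: for a small percentage change in X, the percentage change in Y is approximately 0.50 times as large.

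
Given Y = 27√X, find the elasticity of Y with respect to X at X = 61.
Elasticity = 1/2

Elasticity = (dY/dX) · (X/Y)

dY/dX = 27/(2·√X)
At X = 61: dY/dX = 27·√61/122, Y = 27·√61

Elasticity = (27·√61/122) · (61 / (27·√61)) = 1/2

Interpretation: for a small percentage change in X, the percentage change in Y is approximately 0.50 times as large.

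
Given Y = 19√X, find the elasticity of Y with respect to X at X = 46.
Elasticity = 1/2

Elasticity = (dY/dX) · (X/Y)

dY/dX = 19/(2·√X)
At X = 46: dY/dX = 19·√46/92, Y = 19·√46

Elasticity = (19·√46/92) · (46 / (19·√46)) = 1/2

Interpretation: for a small percentage change in X, the percentage change in Y is approximately 0.50 times as large.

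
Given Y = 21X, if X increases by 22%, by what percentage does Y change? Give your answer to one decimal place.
22.0%

For Y = 21X:
If X → X(1 + 0.22)
Then Y → Y · (1 + 0.22)^1
     = Y · 1.2200

Percentage change = ((1 + 0.22)^1 − 1) × 100% = 22.0%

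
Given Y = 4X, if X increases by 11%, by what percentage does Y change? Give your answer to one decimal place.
11.0%

For Y = 4X:
If X → X(1 + 0.11)
Then Y → Y · (1 + 0.11)^1
     = Y · 1.1100

Percentage change = ((1 + 0.11)^1 − 1) × 100% = 11.0%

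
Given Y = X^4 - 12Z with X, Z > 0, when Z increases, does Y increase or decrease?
Y decreases

Taking the partial derivative:
∂Y/∂Z = -12

∂Y/∂Z = -12 < 0 (assuming positive values)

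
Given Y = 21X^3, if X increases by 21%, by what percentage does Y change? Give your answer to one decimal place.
77.2%

For Y = 21X^3:
If X → X(1 + 0.21)
Then Y → Y · (1 + 0.21)^3
     ≈ Y · 1.7716

Percentage change = ((1 + 0.21)^3 − 1) × 100% ≈ 77.2%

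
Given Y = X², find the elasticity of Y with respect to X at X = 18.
Elasticity = 2

Elasticity = (dY/dX) · (X/Y)

dY/dX = 2·X
At X = 18: dY/dX = 36, Y = 324

Elasticity = 36 · (18 / 324) = 2

Interpretation: for a small percentage change in X, the percentage change in Y is approximately 2.00 times as large.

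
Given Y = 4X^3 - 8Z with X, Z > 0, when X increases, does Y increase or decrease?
Y increases

Taking the partial derivative:
∂Y/∂X = 12X^2

∂Y/∂X = 12X^2 > 0 (assuming positive values)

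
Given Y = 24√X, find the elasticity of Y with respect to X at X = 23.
Elasticity = 1/2

Elasticity = (dY/dX) · (X/Y)

dY/dX = 12/√X
At X = 23: dY/dX = 12·√23/23, Y = 24·√23

Elasticity = (12·√23/23) · (23 / (24·√23)) = 1/2

Interpretation: for a small percentage change in X, the percentage change in Y is approximately 0.50 times as large.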